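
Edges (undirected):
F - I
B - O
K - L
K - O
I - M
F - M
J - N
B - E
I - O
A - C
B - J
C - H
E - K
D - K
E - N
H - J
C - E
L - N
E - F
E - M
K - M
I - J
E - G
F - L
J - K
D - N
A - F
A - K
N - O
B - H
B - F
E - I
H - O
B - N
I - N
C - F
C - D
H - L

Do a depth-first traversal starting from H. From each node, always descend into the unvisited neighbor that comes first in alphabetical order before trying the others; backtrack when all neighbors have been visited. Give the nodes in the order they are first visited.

H -> B -> E -> C -> A -> F -> I -> J -> K -> D -> N -> L -> O -> M -> G

Visit H
H → B
B → E
E → C
C → A
A → F
F → I
I → J
J → K
K → D
D → N
N → L
N → O
K → M
E → G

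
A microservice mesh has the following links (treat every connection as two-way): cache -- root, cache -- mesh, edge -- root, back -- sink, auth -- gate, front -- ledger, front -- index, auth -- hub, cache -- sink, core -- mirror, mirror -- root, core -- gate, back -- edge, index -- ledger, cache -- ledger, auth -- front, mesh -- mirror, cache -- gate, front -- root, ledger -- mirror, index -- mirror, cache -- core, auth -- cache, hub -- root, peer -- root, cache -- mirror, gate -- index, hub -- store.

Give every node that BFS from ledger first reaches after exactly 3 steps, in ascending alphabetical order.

back, edge, hub, peer

Level 0: ledger
Level 1: cache, front, index, mirror
Level 2: auth, core, gate, mesh, root, sink
Level 3: back, edge, hub, peer
Level 4: store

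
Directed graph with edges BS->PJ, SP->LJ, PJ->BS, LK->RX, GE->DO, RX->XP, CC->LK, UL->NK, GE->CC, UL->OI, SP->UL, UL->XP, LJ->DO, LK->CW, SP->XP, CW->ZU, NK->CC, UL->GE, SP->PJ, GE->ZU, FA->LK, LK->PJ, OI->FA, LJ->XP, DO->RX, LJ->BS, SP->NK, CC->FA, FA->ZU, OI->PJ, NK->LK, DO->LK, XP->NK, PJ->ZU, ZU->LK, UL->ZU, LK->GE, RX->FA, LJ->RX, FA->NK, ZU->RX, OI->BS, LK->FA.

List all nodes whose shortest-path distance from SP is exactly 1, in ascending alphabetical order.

Level 0: SP
Level 1: LJ, NK, PJ, UL, XP
Level 2: BS, CC, DO, GE, LK, OI, RX, ZU
Level 3: CW, FA

LJ, NK, PJ, UL, XP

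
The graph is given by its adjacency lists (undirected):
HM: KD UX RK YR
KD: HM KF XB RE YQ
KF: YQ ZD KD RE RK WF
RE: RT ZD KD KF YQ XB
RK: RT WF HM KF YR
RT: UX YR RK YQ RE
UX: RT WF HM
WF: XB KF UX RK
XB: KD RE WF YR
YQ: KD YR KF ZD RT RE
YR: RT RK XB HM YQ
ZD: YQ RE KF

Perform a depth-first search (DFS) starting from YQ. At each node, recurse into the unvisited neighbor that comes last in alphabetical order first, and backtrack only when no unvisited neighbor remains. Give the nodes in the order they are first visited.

Visit YQ
YQ → ZD
ZD → RE
RE → XB
XB → YR
YR → RT
RT → UX
UX → WF
WF → RK
RK → KF
KF → KD
KD → HM

YQ -> ZD -> RE -> XB -> YR -> RT -> UX -> WF -> RK -> KF -> KD -> HM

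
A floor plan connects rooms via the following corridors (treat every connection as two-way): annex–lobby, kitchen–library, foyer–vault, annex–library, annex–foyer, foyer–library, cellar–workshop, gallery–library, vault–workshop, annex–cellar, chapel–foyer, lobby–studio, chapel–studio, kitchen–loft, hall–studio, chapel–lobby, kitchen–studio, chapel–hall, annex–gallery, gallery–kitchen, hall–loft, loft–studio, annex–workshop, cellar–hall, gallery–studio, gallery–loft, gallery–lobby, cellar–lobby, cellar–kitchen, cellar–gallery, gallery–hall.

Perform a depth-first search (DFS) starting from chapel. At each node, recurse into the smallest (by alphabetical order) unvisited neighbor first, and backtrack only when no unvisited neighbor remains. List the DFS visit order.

chapel, foyer, annex, cellar, gallery, hall, loft, kitchen, library, studio, lobby, workshop, vault

Visit chapel
chapel → foyer
foyer → annex
annex → cellar
cellar → gallery
gallery → hall
hall → loft
loft → kitchen
kitchen → library
kitchen → studio
studio → lobby
cellar → workshop
workshop → vault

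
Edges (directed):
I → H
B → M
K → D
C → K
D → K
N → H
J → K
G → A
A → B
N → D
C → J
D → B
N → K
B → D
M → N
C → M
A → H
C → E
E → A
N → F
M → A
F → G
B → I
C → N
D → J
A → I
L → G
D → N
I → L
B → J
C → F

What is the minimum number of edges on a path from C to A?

Level 0: C
Level 1: E, F, J, K, M, N
Level 2: A, D, G, H
Level 3: B, I
Level 4: L
A first appears at level 2.

2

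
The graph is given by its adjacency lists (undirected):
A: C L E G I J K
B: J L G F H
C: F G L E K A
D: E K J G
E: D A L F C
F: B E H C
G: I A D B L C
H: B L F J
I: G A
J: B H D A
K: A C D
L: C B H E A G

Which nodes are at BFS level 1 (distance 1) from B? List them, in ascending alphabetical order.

Level 0: B
Level 1: F, G, H, J, L
Level 2: A, C, D, E, I
Level 3: K

F, G, H, J, L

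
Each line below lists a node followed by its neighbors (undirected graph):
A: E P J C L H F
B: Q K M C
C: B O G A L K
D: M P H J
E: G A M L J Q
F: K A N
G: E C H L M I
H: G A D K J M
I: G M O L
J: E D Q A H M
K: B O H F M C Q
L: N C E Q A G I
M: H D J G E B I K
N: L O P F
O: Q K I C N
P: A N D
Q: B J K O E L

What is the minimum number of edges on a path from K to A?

2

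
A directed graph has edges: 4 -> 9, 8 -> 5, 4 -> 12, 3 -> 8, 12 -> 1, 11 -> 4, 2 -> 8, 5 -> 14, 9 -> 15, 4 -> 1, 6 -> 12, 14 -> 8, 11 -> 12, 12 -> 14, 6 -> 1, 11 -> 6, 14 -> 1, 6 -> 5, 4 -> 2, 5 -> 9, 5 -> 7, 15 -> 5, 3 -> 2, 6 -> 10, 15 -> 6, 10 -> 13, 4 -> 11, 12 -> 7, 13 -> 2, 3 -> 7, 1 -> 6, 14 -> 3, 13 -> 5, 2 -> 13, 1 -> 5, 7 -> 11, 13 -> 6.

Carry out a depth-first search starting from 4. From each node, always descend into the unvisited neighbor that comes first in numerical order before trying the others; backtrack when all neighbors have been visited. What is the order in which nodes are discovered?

Visit 4
4 → 1
1 → 5
5 → 7
7 → 11
11 → 6
6 → 10
10 → 13
13 → 2
2 → 8
6 → 12
12 → 14
14 → 3
5 → 9
9 → 15

4 -> 1 -> 5 -> 7 -> 11 -> 6 -> 10 -> 13 -> 2 -> 8 -> 12 -> 14 -> 3 -> 9 -> 15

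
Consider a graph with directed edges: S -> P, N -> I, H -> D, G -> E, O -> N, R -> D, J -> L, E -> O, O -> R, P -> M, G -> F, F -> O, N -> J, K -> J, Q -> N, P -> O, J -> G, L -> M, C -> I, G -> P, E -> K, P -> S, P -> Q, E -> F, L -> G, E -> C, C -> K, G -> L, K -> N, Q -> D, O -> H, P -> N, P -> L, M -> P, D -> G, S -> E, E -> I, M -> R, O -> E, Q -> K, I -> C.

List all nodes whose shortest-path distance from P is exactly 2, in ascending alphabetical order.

Level 0: P
Level 1: L, M, N, O, Q, S
Level 2: D, E, G, H, I, J, K, R
Level 3: C, F

D, E, G, H, I, J, K, R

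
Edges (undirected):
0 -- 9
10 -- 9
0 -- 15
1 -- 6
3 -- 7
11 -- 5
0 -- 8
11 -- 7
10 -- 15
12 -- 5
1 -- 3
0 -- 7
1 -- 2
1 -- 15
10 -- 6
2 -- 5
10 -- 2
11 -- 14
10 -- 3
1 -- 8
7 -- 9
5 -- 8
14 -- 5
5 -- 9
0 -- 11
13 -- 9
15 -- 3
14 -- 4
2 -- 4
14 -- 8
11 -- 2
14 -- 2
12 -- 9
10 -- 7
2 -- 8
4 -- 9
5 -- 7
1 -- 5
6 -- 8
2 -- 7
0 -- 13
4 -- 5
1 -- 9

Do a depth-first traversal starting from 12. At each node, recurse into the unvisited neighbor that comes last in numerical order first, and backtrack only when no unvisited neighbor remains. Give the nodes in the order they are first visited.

Visit 12
12 → 9
9 → 13
13 → 0
0 → 15
15 → 10
10 → 7
7 → 11
11 → 14
14 → 8
8 → 6
6 → 1
1 → 5
5 → 4
4 → 2
1 → 3

12 → 9 → 13 → 0 → 15 → 10 → 7 → 11 → 14 → 8 → 6 → 1 → 5 → 4 → 2 → 3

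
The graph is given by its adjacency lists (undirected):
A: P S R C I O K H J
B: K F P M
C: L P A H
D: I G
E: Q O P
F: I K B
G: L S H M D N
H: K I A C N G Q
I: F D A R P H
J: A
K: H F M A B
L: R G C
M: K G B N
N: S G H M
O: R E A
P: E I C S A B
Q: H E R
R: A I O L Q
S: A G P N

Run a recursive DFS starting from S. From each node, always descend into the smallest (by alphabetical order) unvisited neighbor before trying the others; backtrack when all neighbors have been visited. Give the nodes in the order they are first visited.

S, A, C, H, G, D, I, F, B, K, M, N, P, E, O, R, L, Q, J

Visit S
S → A
A → C
C → H
H → G
G → D
D → I
I → F
F → B
B → K
K → M
M → N
B → P
P → E
E → O
O → R
R → L
R → Q
A → J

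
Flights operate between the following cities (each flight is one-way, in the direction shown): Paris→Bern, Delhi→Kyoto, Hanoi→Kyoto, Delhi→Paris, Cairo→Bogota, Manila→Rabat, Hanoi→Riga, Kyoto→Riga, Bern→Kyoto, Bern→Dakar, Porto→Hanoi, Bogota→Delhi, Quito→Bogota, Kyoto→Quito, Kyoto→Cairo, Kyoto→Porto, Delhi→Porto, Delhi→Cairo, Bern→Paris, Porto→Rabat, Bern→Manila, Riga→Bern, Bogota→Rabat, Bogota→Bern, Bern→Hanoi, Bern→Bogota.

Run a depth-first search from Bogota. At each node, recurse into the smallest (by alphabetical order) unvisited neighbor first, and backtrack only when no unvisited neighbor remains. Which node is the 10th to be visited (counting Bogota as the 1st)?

Visit Bogota
Bogota → Bern
Bern → Dakar
Bern → Hanoi
Hanoi → Kyoto
Kyoto → Cairo
Kyoto → Porto
Porto → Rabat
Kyoto → Quito
Kyoto → Riga
Bern → Manila
Bern → Paris
Bogota → Delhi

Visit order: Bogota, Bern, Dakar, Hanoi, Kyoto, Cairo, Porto, Rabat, Quito, Riga, Manila, Paris, Delhi

Riga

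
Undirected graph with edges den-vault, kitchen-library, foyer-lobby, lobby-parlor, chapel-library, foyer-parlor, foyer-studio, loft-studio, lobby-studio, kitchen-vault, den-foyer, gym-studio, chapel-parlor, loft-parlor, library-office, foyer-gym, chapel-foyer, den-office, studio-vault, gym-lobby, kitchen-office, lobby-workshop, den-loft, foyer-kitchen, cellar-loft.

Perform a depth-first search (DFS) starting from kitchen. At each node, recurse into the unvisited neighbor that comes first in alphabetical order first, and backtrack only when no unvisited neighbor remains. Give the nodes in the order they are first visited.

kitchen -> foyer -> chapel -> library -> office -> den -> loft -> cellar -> parlor -> lobby -> gym -> studio -> vault -> workshop

Visit kitchen
kitchen → foyer
foyer → chapel
chapel → library
library → office
office → den
den → loft
loft → cellar
loft → parlor
parlor → lobby
lobby → gym
gym → studio
studio → vault
lobby → workshop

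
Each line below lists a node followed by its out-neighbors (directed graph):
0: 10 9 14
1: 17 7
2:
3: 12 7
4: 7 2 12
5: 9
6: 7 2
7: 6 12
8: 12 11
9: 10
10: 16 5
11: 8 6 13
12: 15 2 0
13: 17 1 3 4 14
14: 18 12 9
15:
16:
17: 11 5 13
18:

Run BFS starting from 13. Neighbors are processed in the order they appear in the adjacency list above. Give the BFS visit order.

13 → 17 → 1 → 3 → 4 → 14 → 11 → 5 → 7 → 12 → 2 → 18 → 9 → 8 → 6 → 15 → 0 → 10 → 16

Visit 13; enqueue 17, 1, 3, 4, 14 → queue [17, 1, 3, 4, 14]
Visit 17; enqueue 11, 5 → queue [1, 3, 4, 14, 11, 5]
Visit 1; enqueue 7 → queue [3, 4, 14, 11, 5, 7]
Visit 3; enqueue 12 → queue [4, 14, 11, 5, 7, 12]
Visit 4; enqueue 2 → queue [14, 11, 5, 7, 12, 2]
Visit 14; enqueue 18, 9 → queue [11, 5, 7, 12, 2, 18, 9]
Visit 11; enqueue 8, 6 → queue [5, 7, 12, 2, 18, 9, 8, 6]
Visit 5 → queue [7, 12, 2, 18, 9, 8, 6]
Visit 7 → queue [12, 2, 18, 9, 8, 6]
Visit 12; enqueue 15, 0 → queue [2, 18, 9, 8, 6, 15, 0]
Visit 2 → queue [18, 9, 8, 6, 15, 0]
Visit 18 → queue [9, 8, 6, 15, 0]
Visit 9; enqueue 10 → queue [8, 6, 15, 0, 10]
Visit 8 → queue [6, 15, 0, 10]
Visit 6 → queue [15, 0, 10]
Visit 15 → queue [0, 10]
Visit 0 → queue [10]
Visit 10; enqueue 16 → queue [16]
Visit 16 → queue []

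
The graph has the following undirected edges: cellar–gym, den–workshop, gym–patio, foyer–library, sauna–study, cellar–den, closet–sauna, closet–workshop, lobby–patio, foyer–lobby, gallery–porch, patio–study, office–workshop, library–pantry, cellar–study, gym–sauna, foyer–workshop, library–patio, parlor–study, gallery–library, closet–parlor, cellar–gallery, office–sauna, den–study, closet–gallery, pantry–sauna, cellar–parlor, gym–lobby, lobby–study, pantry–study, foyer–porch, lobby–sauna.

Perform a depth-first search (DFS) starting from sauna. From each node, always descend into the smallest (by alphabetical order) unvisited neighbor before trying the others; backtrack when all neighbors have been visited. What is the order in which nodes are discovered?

sauna → closet → gallery → cellar → den → study → lobby → foyer → library → pantry → patio → gym → porch → workshop → office → parlor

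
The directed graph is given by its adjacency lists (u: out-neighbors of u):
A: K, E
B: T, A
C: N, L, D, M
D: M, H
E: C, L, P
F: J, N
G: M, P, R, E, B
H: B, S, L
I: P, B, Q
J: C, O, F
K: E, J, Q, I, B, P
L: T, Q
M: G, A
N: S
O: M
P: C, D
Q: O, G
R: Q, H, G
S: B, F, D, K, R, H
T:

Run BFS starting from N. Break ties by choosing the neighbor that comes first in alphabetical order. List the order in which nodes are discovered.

N, S, B, D, F, H, K, R, A, T, M, J, L, E, I, P, Q, G, C, O

Visit N; enqueue S → queue [S]
Visit S; enqueue B, D, F, H, K, R → queue [B, D, F, H, K, R]
Visit B; enqueue A, T → queue [D, F, H, K, R, A, T]
Visit D; enqueue M → queue [F, H, K, R, A, T, M]
Visit F; enqueue J → queue [H, K, R, A, T, M, J]
Visit H; enqueue L → queue [K, R, A, T, M, J, L]
Visit K; enqueue E, I, P, Q → queue [R, A, T, M, J, L, E, I, P, Q]
Visit R; enqueue G → queue [A, T, M, J, L, E, I, P, Q, G]
Visit A → queue [T, M, J, L, E, I, P, Q, G]
Visit T → queue [M, J, L, E, I, P, Q, G]
Visit M → queue [J, L, E, I, P, Q, G]
Visit J; enqueue C, O → queue [L, E, I, P, Q, G, C, O]
Visit L → queue [E, I, P, Q, G, C, O]
Visit E → queue [I, P, Q, G, C, O]
Visit I → queue [P, Q, G, C, O]
Visit P → queue [Q, G, C, O]
Visit Q → queue [G, C, O]
Visit G → queue [C, O]
Visit C → queue [O]
Visit O → queue []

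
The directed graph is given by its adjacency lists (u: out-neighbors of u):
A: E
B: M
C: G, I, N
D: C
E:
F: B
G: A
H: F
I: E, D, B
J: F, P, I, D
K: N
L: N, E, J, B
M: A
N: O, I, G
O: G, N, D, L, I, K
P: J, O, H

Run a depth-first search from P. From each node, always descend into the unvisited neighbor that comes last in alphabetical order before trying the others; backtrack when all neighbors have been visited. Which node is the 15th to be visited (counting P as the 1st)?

K

Visit P
P → O
O → N
N → I
I → E
I → D
D → C
C → G
G → A
I → B
B → M
O → L
L → J
J → F
O → K
P → H

Visit order: P, O, N, I, E, D, C, G, A, B, M, L, J, F, K, H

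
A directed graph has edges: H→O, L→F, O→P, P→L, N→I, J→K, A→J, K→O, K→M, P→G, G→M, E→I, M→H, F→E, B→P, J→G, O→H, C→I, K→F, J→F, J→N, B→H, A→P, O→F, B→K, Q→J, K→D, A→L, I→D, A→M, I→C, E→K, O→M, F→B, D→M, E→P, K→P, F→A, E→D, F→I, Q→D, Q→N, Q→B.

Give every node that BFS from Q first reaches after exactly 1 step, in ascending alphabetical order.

B, D, J, N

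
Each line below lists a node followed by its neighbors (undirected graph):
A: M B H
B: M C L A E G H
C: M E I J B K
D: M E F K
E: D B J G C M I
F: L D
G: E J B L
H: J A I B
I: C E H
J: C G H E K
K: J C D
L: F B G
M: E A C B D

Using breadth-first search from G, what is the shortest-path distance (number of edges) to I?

Level 0: G
Level 1: B, E, J, L
Level 2: A, C, D, F, H, I, K, M
I first appears at level 2.

2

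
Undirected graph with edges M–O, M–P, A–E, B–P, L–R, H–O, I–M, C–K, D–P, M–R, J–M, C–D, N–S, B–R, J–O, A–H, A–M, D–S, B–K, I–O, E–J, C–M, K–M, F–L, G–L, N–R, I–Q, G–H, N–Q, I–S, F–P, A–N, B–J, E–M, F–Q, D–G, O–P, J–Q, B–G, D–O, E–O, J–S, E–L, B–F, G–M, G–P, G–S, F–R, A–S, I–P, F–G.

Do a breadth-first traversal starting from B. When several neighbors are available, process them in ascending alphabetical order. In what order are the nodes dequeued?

B -> F -> G -> J -> K -> P -> R -> L -> Q -> D -> H -> M -> S -> E -> O -> C -> I -> N -> A

Visit B; enqueue F, G, J, K, P, R → queue [F, G, J, K, P, R]
Visit F; enqueue L, Q → queue [G, J, K, P, R, L, Q]
Visit G; enqueue D, H, M, S → queue [J, K, P, R, L, Q, D, H, M, S]
Visit J; enqueue E, O → queue [K, P, R, L, Q, D, H, M, S, E, O]
Visit K; enqueue C → queue [P, R, L, Q, D, H, M, S, E, O, C]
Visit P; enqueue I → queue [R, L, Q, D, H, M, S, E, O, C, I]
Visit R; enqueue N → queue [L, Q, D, H, M, S, E, O, C, I, N]
Visit L → queue [Q, D, H, M, S, E, O, C, I, N]
Visit Q → queue [D, H, M, S, E, O, C, I, N]
Visit D → queue [H, M, S, E, O, C, I, N]
Visit H; enqueue A → queue [M, S, E, O, C, I, N, A]
Visit M → queue [S, E, O, C, I, N, A]
Visit S → queue [E, O, C, I, N, A]
Visit E → queue [O, C, I, N, A]
Visit O → queue [C, I, N, A]
Visit C → queue [I, N, A]
Visit I → queue [N, A]
Visit N → queue [A]
Visit A → queue []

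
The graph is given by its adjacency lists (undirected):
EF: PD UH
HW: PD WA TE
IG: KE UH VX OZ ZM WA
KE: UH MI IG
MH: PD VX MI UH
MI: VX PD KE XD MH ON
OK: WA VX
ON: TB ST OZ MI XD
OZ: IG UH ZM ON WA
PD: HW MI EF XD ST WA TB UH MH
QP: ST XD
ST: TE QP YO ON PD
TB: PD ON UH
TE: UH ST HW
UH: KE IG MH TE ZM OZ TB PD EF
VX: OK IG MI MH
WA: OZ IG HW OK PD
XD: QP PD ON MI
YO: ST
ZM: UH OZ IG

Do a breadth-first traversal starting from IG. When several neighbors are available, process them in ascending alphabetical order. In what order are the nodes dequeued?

IG, KE, OZ, UH, VX, WA, ZM, MI, ON, EF, MH, PD, TB, TE, OK, HW, XD, ST, QP, YO

Visit IG; enqueue KE, OZ, UH, VX, WA, ZM → queue [KE, OZ, UH, VX, WA, ZM]
Visit KE; enqueue MI → queue [OZ, UH, VX, WA, ZM, MI]
Visit OZ; enqueue ON → queue [UH, VX, WA, ZM, MI, ON]
Visit UH; enqueue EF, MH, PD, TB, TE → queue [VX, WA, ZM, MI, ON, EF, MH, PD, TB, TE]
Visit VX; enqueue OK → queue [WA, ZM, MI, ON, EF, MH, PD, TB, TE, OK]
Visit WA; enqueue HW → queue [ZM, MI, ON, EF, MH, PD, TB, TE, OK, HW]
Visit ZM → queue [MI, ON, EF, MH, PD, TB, TE, OK, HW]
Visit MI; enqueue XD → queue [ON, EF, MH, PD, TB, TE, OK, HW, XD]
Visit ON; enqueue ST → queue [EF, MH, PD, TB, TE, OK, HW, XD, ST]
Visit EF → queue [MH, PD, TB, TE, OK, HW, XD, ST]
Visit MH → queue [PD, TB, TE, OK, HW, XD, ST]
Visit PD → queue [TB, TE, OK, HW, XD, ST]
Visit TB → queue [TE, OK, HW, XD, ST]
Visit TE → queue [OK, HW, XD, ST]
Visit OK → queue [HW, XD, ST]
Visit HW → queue [XD, ST]
Visit XD; enqueue QP → queue [ST, QP]
Visit ST; enqueue YO → queue [QP, YO]
Visit QP → queue [YO]
Visit YO → queue []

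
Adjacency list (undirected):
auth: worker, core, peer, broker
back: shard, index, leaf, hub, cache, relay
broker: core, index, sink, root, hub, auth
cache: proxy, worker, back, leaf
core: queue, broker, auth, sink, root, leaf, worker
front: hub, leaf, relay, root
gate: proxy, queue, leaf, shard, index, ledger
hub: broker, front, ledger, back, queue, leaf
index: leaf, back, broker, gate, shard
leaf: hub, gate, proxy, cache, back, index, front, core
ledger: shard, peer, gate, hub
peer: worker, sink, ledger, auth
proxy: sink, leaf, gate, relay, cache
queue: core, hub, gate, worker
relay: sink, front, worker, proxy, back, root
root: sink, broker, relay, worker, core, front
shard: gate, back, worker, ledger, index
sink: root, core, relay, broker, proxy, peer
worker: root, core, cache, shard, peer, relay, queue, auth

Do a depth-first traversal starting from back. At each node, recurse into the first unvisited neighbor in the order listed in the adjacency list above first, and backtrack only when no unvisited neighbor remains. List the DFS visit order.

back, shard, gate, proxy, sink, root, broker, core, queue, hub, front, leaf, cache, worker, peer, ledger, auth, relay, index

Visit back
back → shard
shard → gate
gate → proxy
proxy → sink
sink → root
root → broker
broker → core
core → queue
queue → hub
hub → front
front → leaf
leaf → cache
cache → worker
worker → peer
peer → ledger
peer → auth
worker → relay
leaf → index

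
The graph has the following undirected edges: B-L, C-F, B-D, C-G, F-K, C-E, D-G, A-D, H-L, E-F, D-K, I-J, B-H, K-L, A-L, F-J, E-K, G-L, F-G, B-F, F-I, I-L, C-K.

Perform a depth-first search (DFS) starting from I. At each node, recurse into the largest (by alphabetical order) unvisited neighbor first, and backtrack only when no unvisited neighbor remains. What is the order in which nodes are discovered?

Visit I
I → L
L → K
K → F
F → J
F → G
G → D
D → B
B → H
D → A
G → C
C → E

I → L → K → F → J → G → D → B → H → A → C → E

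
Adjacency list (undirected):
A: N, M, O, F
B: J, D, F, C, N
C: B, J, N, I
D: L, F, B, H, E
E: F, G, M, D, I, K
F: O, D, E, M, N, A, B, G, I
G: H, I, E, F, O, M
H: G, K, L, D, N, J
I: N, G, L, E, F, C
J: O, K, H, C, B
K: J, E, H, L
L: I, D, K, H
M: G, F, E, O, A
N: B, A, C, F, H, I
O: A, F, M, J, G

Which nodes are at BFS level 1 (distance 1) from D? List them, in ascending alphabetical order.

B, E, F, H, L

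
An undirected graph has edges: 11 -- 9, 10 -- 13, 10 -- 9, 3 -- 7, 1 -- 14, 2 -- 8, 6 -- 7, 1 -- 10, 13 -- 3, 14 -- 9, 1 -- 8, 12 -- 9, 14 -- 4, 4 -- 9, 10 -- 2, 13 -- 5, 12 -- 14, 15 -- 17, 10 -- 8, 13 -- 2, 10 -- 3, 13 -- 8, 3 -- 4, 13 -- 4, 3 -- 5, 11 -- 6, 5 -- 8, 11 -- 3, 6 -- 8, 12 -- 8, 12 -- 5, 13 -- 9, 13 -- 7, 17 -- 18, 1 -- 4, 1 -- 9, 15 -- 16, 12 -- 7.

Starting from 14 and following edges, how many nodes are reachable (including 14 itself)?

14

BFS from 14 visits: 14, 1, 4, 9, 12, 8, 10, 3, 13, 11, 5, 7, 2, 6
Reachable nodes: 14 of 18 total.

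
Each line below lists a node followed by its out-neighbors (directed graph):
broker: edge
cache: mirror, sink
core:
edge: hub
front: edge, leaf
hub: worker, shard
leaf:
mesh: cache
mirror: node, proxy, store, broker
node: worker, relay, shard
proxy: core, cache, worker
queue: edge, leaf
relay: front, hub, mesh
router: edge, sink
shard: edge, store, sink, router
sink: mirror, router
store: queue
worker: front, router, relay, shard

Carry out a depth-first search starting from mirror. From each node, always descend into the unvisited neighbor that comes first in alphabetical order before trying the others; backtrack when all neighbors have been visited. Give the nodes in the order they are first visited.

Visit mirror
mirror → broker
broker → edge
edge → hub
hub → shard
shard → router
router → sink
shard → store
store → queue
queue → leaf
hub → worker
worker → front
worker → relay
relay → mesh
mesh → cache
mirror → node
mirror → proxy
proxy → core

mirror -> broker -> edge -> hub -> shard -> router -> sink -> store -> queue -> leaf -> worker -> front -> relay -> mesh -> cache -> node -> proxy -> core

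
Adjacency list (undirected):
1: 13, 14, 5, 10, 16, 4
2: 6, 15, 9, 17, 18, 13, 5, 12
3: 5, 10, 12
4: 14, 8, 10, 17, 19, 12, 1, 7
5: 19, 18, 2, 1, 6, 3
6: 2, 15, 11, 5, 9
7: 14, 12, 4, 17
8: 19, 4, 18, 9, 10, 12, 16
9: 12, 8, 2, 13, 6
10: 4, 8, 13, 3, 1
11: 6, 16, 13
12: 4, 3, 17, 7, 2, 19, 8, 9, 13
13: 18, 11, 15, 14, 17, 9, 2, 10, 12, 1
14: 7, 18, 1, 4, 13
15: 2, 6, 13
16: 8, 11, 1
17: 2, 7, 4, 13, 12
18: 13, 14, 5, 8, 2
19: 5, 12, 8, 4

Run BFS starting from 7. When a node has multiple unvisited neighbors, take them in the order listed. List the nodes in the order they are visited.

7 -> 14 -> 12 -> 4 -> 17 -> 18 -> 1 -> 13 -> 3 -> 2 -> 19 -> 8 -> 9 -> 10 -> 5 -> 16 -> 11 -> 15 -> 6

Visit 7; enqueue 14, 12, 4, 17 → queue [14, 12, 4, 17]
Visit 14; enqueue 18, 1, 13 → queue [12, 4, 17, 18, 1, 13]
Visit 12; enqueue 3, 2, 19, 8, 9 → queue [4, 17, 18, 1, 13, 3, 2, 19, 8, 9]
Visit 4; enqueue 10 → queue [17, 18, 1, 13, 3, 2, 19, 8, 9, 10]
Visit 17 → queue [18, 1, 13, 3, 2, 19, 8, 9, 10]
Visit 18; enqueue 5 → queue [1, 13, 3, 2, 19, 8, 9, 10, 5]
Visit 1; enqueue 16 → queue [13, 3, 2, 19, 8, 9, 10, 5, 16]
Visit 13; enqueue 11, 15 → queue [3, 2, 19, 8, 9, 10, 5, 16, 11, 15]
Visit 3 → queue [2, 19, 8, 9, 10, 5, 16, 11, 15]
Visit 2; enqueue 6 → queue [19, 8, 9, 10, 5, 16, 11, 15, 6]
Visit 19 → queue [8, 9, 10, 5, 16, 11, 15, 6]
Visit 8 → queue [9, 10, 5, 16, 11, 15, 6]
Visit 9 → queue [10, 5, 16, 11, 15, 6]
Visit 10 → queue [5, 16, 11, 15, 6]
Visit 5 → queue [16, 11, 15, 6]
Visit 16 → queue [11, 15, 6]
Visit 11 → queue [15, 6]
Visit 15 → queue [6]
Visit 6 → queue []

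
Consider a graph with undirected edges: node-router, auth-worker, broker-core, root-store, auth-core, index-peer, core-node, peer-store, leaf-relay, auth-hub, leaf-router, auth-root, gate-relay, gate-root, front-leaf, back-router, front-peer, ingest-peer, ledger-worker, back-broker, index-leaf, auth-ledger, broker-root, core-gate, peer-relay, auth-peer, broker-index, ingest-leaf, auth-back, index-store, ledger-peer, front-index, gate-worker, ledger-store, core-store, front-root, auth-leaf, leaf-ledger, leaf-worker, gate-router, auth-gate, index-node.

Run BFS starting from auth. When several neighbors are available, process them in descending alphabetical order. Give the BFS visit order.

auth -> worker -> root -> peer -> ledger -> leaf -> hub -> gate -> core -> back -> store -> front -> broker -> relay -> ingest -> index -> router -> node

Visit auth; enqueue worker, root, peer, ledger, leaf, hub, gate, core, back → queue [worker, root, peer, ledger, leaf, hub, gate, core, back]
Visit worker → queue [root, peer, ledger, leaf, hub, gate, core, back]
Visit root; enqueue store, front, broker → queue [peer, ledger, leaf, hub, gate, core, back, store, front, broker]
Visit peer; enqueue relay, ingest, index → queue [ledger, leaf, hub, gate, core, back, store, front, broker, relay, ingest, index]
Visit ledger → queue [leaf, hub, gate, core, back, store, front, broker, relay, ingest, index]
Visit leaf; enqueue router → queue [hub, gate, core, back, store, front, broker, relay, ingest, index, router]
Visit hub → queue [gate, core, back, store, front, broker, relay, ingest, index, router]
Visit gate → queue [core, back, store, front, broker, relay, ingest, index, router]
Visit core; enqueue node → queue [back, store, front, broker, relay, ingest, index, router, node]
Visit back → queue [store, front, broker, relay, ingest, index, router, node]
Visit store → queue [front, broker, relay, ingest, index, router, node]
Visit front → queue [broker, relay, ingest, index, router, node]
Visit broker → queue [relay, ingest, index, router, node]
Visit relay → queue [ingest, index, router, node]
Visit ingest → queue [index, router, node]
Visit index → queue [router, node]
Visit router → queue [node]
Visit node → queue []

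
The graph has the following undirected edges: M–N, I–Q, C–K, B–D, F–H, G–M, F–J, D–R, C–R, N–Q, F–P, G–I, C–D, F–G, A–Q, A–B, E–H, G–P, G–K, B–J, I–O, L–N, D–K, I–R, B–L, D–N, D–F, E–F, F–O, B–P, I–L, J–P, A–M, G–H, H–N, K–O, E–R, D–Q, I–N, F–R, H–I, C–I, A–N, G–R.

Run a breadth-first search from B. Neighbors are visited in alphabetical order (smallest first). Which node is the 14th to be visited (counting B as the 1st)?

I

Visit B; enqueue A, D, J, L, P → queue [A, D, J, L, P]
Visit A; enqueue M, N, Q → queue [D, J, L, P, M, N, Q]
Visit D; enqueue C, F, K, R → queue [J, L, P, M, N, Q, C, F, K, R]
Visit J → queue [L, P, M, N, Q, C, F, K, R]
Visit L; enqueue I → queue [P, M, N, Q, C, F, K, R, I]
Visit P; enqueue G → queue [M, N, Q, C, F, K, R, I, G]
Visit M → queue [N, Q, C, F, K, R, I, G]
Visit N; enqueue H → queue [Q, C, F, K, R, I, G, H]
Visit Q → queue [C, F, K, R, I, G, H]
Visit C → queue [F, K, R, I, G, H]
Visit F; enqueue E, O → queue [K, R, I, G, H, E, O]
Visit K → queue [R, I, G, H, E, O]
Visit R → queue [I, G, H, E, O]
Visit I → queue [G, H, E, O]
Visit G → queue [H, E, O]
Visit H → queue [E, O]
Visit E → queue [O]
Visit O → queue []

Visit order: B, A, D, J, L, P, M, N, Q, C, F, K, R, I, G, H, E, O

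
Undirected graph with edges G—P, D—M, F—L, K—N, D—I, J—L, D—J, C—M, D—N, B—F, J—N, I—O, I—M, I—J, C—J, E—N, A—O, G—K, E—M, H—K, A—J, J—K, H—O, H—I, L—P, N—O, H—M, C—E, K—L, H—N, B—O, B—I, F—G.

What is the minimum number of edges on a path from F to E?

Level 0: F
Level 1: B, G, L
Level 2: I, J, K, O, P
Level 3: A, C, D, H, M, N
Level 4: E
E first appears at level 4.

4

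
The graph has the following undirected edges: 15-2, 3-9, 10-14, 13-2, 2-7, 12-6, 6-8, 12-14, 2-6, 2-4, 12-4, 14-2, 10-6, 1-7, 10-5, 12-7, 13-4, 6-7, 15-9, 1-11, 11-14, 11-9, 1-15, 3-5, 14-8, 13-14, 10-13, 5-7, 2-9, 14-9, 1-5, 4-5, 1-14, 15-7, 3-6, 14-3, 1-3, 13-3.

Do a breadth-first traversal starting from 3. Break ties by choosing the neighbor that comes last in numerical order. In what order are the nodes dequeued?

Visit 3; enqueue 14, 13, 9, 6, 5, 1 → queue [14, 13, 9, 6, 5, 1]
Visit 14; enqueue 12, 11, 10, 8, 2 → queue [13, 9, 6, 5, 1, 12, 11, 10, 8, 2]
Visit 13; enqueue 4 → queue [9, 6, 5, 1, 12, 11, 10, 8, 2, 4]
Visit 9; enqueue 15 → queue [6, 5, 1, 12, 11, 10, 8, 2, 4, 15]
Visit 6; enqueue 7 → queue [5, 1, 12, 11, 10, 8, 2, 4, 15, 7]
Visit 5 → queue [1, 12, 11, 10, 8, 2, 4, 15, 7]
Visit 1 → queue [12, 11, 10, 8, 2, 4, 15, 7]
Visit 12 → queue [11, 10, 8, 2, 4, 15, 7]
Visit 11 → queue [10, 8, 2, 4, 15, 7]
Visit 10 → queue [8, 2, 4, 15, 7]
Visit 8 → queue [2, 4, 15, 7]
Visit 2 → queue [4, 15, 7]
Visit 4 → queue [15, 7]
Visit 15 → queue [7]
Visit 7 → queue []

3 → 14 → 13 → 9 → 6 → 5 → 1 → 12 → 11 → 10 → 8 → 2 → 4 → 15 → 7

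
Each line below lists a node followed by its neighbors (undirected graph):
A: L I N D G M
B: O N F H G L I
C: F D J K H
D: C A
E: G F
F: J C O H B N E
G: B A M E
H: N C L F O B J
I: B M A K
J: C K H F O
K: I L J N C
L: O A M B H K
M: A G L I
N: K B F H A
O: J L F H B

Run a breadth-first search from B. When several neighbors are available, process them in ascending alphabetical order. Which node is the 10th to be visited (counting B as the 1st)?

E

Visit B; enqueue F, G, H, I, L, N, O → queue [F, G, H, I, L, N, O]
Visit F; enqueue C, E, J → queue [G, H, I, L, N, O, C, E, J]
Visit G; enqueue A, M → queue [H, I, L, N, O, C, E, J, A, M]
Visit H → queue [I, L, N, O, C, E, J, A, M]
Visit I; enqueue K → queue [L, N, O, C, E, J, A, M, K]
Visit L → queue [N, O, C, E, J, A, M, K]
Visit N → queue [O, C, E, J, A, M, K]
Visit O → queue [C, E, J, A, M, K]
Visit C; enqueue D → queue [E, J, A, M, K, D]
Visit E → queue [J, A, M, K, D]
Visit J → queue [A, M, K, D]
Visit A → queue [M, K, D]
Visit M → queue [K, D]
Visit K → queue [D]
Visit D → queue []

Visit order: B, F, G, H, I, L, N, O, C, E, J, A, M, K, D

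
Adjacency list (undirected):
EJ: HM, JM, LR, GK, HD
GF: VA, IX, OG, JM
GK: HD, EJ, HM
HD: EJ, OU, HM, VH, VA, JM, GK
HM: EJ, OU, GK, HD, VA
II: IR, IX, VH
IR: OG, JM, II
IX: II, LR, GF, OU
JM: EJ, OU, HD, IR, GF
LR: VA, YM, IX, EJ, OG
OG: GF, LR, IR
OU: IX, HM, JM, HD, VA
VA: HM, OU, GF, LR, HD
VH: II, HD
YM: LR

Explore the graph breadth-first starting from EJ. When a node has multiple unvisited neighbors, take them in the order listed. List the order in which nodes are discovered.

EJ, HM, JM, LR, GK, HD, OU, VA, IR, GF, YM, IX, OG, VH, II

Visit EJ; enqueue HM, JM, LR, GK, HD → queue [HM, JM, LR, GK, HD]
Visit HM; enqueue OU, VA → queue [JM, LR, GK, HD, OU, VA]
Visit JM; enqueue IR, GF → queue [LR, GK, HD, OU, VA, IR, GF]
Visit LR; enqueue YM, IX, OG → queue [GK, HD, OU, VA, IR, GF, YM, IX, OG]
Visit GK → queue [HD, OU, VA, IR, GF, YM, IX, OG]
Visit HD; enqueue VH → queue [OU, VA, IR, GF, YM, IX, OG, VH]
Visit OU → queue [VA, IR, GF, YM, IX, OG, VH]
Visit VA → queue [IR, GF, YM, IX, OG, VH]
Visit IR; enqueue II → queue [GF, YM, IX, OG, VH, II]
Visit GF → queue [YM, IX, OG, VH, II]
Visit YM → queue [IX, OG, VH, II]
Visit IX → queue [OG, VH, II]
Visit OG → queue [VH, II]
Visit VH → queue [II]
Visit II → queue []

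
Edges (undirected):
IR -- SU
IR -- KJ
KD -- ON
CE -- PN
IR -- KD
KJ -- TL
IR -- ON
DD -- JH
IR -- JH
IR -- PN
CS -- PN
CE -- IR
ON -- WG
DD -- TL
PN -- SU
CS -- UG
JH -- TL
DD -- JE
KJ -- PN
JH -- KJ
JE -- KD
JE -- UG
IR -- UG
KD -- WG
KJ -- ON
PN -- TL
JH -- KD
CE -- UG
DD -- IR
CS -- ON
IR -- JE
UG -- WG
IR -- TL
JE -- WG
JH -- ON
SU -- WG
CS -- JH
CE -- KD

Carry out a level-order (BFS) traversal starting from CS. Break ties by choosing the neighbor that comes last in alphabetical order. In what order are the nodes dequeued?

CS, UG, PN, ON, JH, WG, JE, IR, CE, TL, SU, KJ, KD, DD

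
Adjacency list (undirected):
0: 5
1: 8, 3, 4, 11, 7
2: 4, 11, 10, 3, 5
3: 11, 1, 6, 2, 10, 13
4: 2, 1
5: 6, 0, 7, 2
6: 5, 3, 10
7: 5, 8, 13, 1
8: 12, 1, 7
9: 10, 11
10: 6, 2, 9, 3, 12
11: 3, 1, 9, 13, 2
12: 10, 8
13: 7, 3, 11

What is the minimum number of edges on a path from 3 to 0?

Level 0: 3
Level 1: 1, 2, 6, 10, 11, 13
Level 2: 4, 5, 7, 8, 9, 12
Level 3: 0
0 first appears at level 3.

3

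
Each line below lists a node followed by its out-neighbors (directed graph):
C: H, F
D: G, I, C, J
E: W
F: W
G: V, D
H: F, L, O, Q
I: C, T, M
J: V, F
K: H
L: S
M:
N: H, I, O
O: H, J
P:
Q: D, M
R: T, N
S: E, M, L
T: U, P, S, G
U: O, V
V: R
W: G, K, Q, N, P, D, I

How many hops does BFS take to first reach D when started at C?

3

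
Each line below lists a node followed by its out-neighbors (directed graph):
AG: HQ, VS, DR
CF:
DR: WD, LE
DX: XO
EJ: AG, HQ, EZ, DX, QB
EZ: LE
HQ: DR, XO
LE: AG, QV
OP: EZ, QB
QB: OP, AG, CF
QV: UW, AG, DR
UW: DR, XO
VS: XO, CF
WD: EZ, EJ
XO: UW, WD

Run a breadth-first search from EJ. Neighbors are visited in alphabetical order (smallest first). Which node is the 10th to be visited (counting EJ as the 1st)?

Visit EJ; enqueue AG, DX, EZ, HQ, QB → queue [AG, DX, EZ, HQ, QB]
Visit AG; enqueue DR, VS → queue [DX, EZ, HQ, QB, DR, VS]
Visit DX; enqueue XO → queue [EZ, HQ, QB, DR, VS, XO]
Visit EZ; enqueue LE → queue [HQ, QB, DR, VS, XO, LE]
Visit HQ → queue [QB, DR, VS, XO, LE]
Visit QB; enqueue CF, OP → queue [DR, VS, XO, LE, CF, OP]
Visit DR; enqueue WD → queue [VS, XO, LE, CF, OP, WD]
Visit VS → queue [XO, LE, CF, OP, WD]
Visit XO; enqueue UW → queue [LE, CF, OP, WD, UW]
Visit LE; enqueue QV → queue [CF, OP, WD, UW, QV]
Visit CF → queue [OP, WD, UW, QV]
Visit OP → queue [WD, UW, QV]
Visit WD → queue [UW, QV]
Visit UW → queue [QV]
Visit QV → queue []

Visit order: EJ, AG, DX, EZ, HQ, QB, DR, VS, XO, LE, CF, OP, WD, UW, QV

LE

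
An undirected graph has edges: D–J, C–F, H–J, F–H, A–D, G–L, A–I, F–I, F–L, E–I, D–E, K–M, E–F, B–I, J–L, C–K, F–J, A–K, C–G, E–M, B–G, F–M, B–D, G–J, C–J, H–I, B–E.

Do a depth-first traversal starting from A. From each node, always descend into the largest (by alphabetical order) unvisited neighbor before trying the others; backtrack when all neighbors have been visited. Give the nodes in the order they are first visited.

Visit A
A → K
K → M
M → F
F → L
L → J
J → H
H → I
I → E
E → D
D → B
B → G
G → C

A -> K -> M -> F -> L -> J -> H -> I -> E -> D -> B -> G -> C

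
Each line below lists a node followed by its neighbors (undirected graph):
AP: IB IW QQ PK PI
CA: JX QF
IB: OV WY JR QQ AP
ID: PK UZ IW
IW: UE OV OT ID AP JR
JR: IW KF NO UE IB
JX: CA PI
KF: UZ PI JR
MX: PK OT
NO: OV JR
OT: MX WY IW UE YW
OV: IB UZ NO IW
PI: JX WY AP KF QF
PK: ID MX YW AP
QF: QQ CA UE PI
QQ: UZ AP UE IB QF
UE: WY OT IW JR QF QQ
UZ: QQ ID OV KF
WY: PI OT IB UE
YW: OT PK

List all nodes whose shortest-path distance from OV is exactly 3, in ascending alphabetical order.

Level 0: OV
Level 1: IB, IW, NO, UZ
Level 2: AP, ID, JR, KF, OT, QQ, UE, WY
Level 3: MX, PI, PK, QF, YW
Level 4: CA, JX

MX, PI, PK, QF, YW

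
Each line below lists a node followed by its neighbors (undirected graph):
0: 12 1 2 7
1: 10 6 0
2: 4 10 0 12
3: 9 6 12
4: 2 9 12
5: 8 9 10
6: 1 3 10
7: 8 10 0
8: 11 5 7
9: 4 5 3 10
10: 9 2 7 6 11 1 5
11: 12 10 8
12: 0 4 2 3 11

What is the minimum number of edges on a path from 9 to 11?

Level 0: 9
Level 1: 3, 4, 5, 10
Level 2: 1, 2, 6, 7, 8, 11, 12
Level 3: 0
11 first appears at level 2.

2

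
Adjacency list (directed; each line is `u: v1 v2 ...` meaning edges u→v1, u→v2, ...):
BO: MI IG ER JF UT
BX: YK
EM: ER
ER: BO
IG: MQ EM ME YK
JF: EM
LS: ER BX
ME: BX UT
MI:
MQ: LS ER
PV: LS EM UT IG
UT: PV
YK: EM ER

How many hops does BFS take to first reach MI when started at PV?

Level 0: PV
Level 1: EM, IG, LS, UT
Level 2: BX, ER, ME, MQ, YK
Level 3: BO
Level 4: JF, MI
MI first appears at level 4.

4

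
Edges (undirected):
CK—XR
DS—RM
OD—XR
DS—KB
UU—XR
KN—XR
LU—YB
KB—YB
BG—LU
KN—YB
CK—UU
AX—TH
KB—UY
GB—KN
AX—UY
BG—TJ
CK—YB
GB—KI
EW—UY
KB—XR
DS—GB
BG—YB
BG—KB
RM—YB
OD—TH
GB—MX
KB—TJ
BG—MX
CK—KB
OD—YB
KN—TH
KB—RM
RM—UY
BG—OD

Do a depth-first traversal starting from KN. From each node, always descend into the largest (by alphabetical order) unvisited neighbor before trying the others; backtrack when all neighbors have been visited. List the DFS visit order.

Visit KN
KN → YB
YB → RM
RM → UY
UY → KB
KB → XR
XR → UU
UU → CK
XR → OD
OD → TH
TH → AX
OD → BG
BG → TJ
BG → MX
MX → GB
GB → KI
GB → DS
BG → LU
UY → EW

KN, YB, RM, UY, KB, XR, UU, CK, OD, TH, AX, BG, TJ, MX, GB, KI, DS, LU, EW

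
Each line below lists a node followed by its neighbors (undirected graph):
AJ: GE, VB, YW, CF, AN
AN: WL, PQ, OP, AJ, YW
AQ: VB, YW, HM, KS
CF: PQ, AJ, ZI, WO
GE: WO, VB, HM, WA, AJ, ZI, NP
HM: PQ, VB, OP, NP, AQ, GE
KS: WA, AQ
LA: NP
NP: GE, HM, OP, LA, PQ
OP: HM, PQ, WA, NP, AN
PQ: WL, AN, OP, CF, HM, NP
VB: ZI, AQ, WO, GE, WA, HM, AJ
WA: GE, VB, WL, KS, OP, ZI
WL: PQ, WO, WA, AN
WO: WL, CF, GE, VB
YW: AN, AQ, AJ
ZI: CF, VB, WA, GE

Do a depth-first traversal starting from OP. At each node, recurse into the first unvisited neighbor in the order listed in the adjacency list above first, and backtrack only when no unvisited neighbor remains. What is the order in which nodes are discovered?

Visit OP
OP → HM
HM → PQ
PQ → WL
WL → WO
WO → CF
CF → AJ
AJ → GE
GE → VB
VB → ZI
ZI → WA
WA → KS
KS → AQ
AQ → YW
YW → AN
GE → NP
NP → LA

OP, HM, PQ, WL, WO, CF, AJ, GE, VB, ZI, WA, KS, AQ, YW, AN, NP, LA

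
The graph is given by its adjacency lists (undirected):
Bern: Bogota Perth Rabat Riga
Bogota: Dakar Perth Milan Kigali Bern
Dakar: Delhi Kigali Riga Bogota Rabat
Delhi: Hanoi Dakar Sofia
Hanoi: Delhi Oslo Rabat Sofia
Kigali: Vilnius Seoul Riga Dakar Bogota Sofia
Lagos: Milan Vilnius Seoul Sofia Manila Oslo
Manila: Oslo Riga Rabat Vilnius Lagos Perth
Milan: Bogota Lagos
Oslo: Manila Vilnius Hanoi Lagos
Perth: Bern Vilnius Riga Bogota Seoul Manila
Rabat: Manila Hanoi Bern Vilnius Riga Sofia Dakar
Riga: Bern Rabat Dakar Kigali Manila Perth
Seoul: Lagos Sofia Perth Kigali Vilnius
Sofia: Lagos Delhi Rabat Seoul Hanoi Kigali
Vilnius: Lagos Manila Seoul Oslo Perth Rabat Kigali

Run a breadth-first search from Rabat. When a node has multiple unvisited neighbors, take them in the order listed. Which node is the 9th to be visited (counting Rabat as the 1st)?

Oslo

Visit Rabat; enqueue Manila, Hanoi, Bern, Vilnius, Riga, Sofia, Dakar → queue [Manila, Hanoi, Bern, Vilnius, Riga, Sofia, Dakar]
Visit Manila; enqueue Oslo, Lagos, Perth → queue [Hanoi, Bern, Vilnius, Riga, Sofia, Dakar, Oslo, Lagos, Perth]
Visit Hanoi; enqueue Delhi → queue [Bern, Vilnius, Riga, Sofia, Dakar, Oslo, Lagos, Perth, Delhi]
Visit Bern; enqueue Bogota → queue [Vilnius, Riga, Sofia, Dakar, Oslo, Lagos, Perth, Delhi, Bogota]
Visit Vilnius; enqueue Seoul, Kigali → queue [Riga, Sofia, Dakar, Oslo, Lagos, Perth, Delhi, Bogota, Seoul, Kigali]
Visit Riga → queue [Sofia, Dakar, Oslo, Lagos, Perth, Delhi, Bogota, Seoul, Kigali]
Visit Sofia → queue [Dakar, Oslo, Lagos, Perth, Delhi, Bogota, Seoul, Kigali]
Visit Dakar → queue [Oslo, Lagos, Perth, Delhi, Bogota, Seoul, Kigali]
Visit Oslo → queue [Lagos, Perth, Delhi, Bogota, Seoul, Kigali]
Visit Lagos; enqueue Milan → queue [Perth, Delhi, Bogota, Seoul, Kigali, Milan]
Visit Perth → queue [Delhi, Bogota, Seoul, Kigali, Milan]
Visit Delhi → queue [Bogota, Seoul, Kigali, Milan]
Visit Bogota → queue [Seoul, Kigali, Milan]
Visit Seoul → queue [Kigali, Milan]
Visit Kigali → queue [Milan]
Visit Milan → queue []

Visit order: Rabat, Manila, Hanoi, Bern, Vilnius, Riga, Sofia, Dakar, Oslo, Lagos, Perth, Delhi, Bogota, Seoul, Kigali, Milan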